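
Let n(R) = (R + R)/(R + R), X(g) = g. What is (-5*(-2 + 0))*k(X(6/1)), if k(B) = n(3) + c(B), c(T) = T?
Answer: 70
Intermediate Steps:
n(R) = 1 (n(R) = (2*R)/((2*R)) = (2*R)*(1/(2*R)) = 1)
k(B) = 1 + B
(-5*(-2 + 0))*k(X(6/1)) = (-5*(-2 + 0))*(1 + 6/1) = (-5*(-2))*(1 + 6*1) = 10*(1 + 6) = 10*7 = 70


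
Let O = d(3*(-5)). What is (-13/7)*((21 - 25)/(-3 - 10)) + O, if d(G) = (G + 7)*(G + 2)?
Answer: 724/7 ≈ 103.43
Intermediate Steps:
d(G) = (2 + G)*(7 + G) (d(G) = (7 + G)*(2 + G) = (2 + G)*(7 + G))
O = 104 (O = 14 + (3*(-5))**2 + 9*(3*(-5)) = 14 + (-15)**2 + 9*(-15) = 14 + 225 - 135 = 104)
(-13/7)*((21 - 25)/(-3 - 10)) + O = (-13/7)*((21 - 25)/(-3 - 10)) + 104 = (-13*1/7)*(-4/(-13)) + 104 = -(-52)*(-1)/(7*13) + 104 = -13/7*4/13 + 104 = -4/7 + 104 = 724/7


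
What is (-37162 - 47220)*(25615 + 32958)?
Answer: -4942506886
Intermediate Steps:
(-37162 - 47220)*(25615 + 32958) = -84382*58573 = -4942506886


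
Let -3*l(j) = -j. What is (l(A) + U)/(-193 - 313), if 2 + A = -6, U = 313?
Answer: -931/1518 ≈ -0.61331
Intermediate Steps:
A = -8 (A = -2 - 6 = -8)
l(j) = j/3 (l(j) = -(-1)*j/3 = j/3)
(l(A) + U)/(-193 - 313) = ((⅓)*(-8) + 313)/(-193 - 313) = (-8/3 + 313)/(-506) = (931/3)*(-1/506) = -931/1518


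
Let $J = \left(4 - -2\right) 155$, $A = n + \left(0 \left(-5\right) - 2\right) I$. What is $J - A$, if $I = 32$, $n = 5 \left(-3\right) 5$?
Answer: $1069$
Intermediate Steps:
$n = -75$ ($n = \left(-15\right) 5 = -75$)
$A = -139$ ($A = -75 + \left(0 \left(-5\right) - 2\right) 32 = -75 + \left(0 - 2\right) 32 = -75 - 64 = -139$)
$J = 930$ ($J = \left(4 + 2\right) 155 = 6 \cdot 155 = 930$)
$J - A = 930 - -139 = 930 + 139 = 1069$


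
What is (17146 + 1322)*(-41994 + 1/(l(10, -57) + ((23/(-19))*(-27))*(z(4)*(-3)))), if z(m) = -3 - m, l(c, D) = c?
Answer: -10261238084460/13231 ≈ -7.7554e+8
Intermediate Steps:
(17146 + 1322)*(-41994 + 1/(l(10, -57) + ((23/(-19))*(-27))*(z(4)*(-3)))) = (17146 + 1322)*(-41994 + 1/(10 + ((23/(-19))*(-27))*((-3 - 1*4)*(-3)))) = 18468*(-41994 + 1/(10 + ((23*(-1/19))*(-27))*((-3 - 4)*(-3)))) = 18468*(-41994 + 1/(10 + (-23/19*(-27))*(-7*(-3)))) = 18468*(-41994 + 1/(10 + (621/19)*21)) = 18468*(-41994 + 1/(10 + 13041/19)) = 18468*(-41994 + 1/(13231/19)) = 18468*(-41994 + 19/13231) = 18468*(-555622595/13231) = -10261238084460/13231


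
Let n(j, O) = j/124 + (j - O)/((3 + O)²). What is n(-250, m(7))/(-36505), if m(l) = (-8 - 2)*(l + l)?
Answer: 67227/1213716154 ≈ 5.5389e-5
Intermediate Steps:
m(l) = -20*l
n(j, O) = j/124 + (j - O)/(3 + O)² (n(j, O) = j*(1/124) + (j - O)/(3 + O)² = j/124 + (j - O)/(3 + O)²)
n(-250, m(7))/(-36505) = ((-250 - (-20)*7 + (1/124)*(-250)*(3 - 20*7)²)/(3 - 20*7)²)/(-36505) = ((-250 - 1*(-140) + (1/124)*(-250)*(3 - 140)²)/(3 - 140)²)*(-1/36505) = ((-250 + 140 + (1/124)*(-250)*(-137)²)/(-137)²)*(-1/36505) = ((-250 + 140 + (1/124)*(-250)*18769)/18769)*(-1/36505) = ((-250 + 140 - 2346125/62)/18769)*(-1/36505) = ((1/18769)*(-2352945/62))*(-1/36505) = -2352945/1163678*(-1/36505) = 67227/1213716154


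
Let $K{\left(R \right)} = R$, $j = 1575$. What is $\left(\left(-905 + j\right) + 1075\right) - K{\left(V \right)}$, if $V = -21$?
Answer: $1766$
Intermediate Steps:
$\left(\left(-905 + j\right) + 1075\right) - K{\left(V \right)} = \left(\left(-905 + 1575\right) + 1075\right) - -21 = \left(670 + 1075\right) + 21 = 1745 + 21 = 1766$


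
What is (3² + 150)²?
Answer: 25281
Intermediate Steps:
(3² + 150)² = (9 + 150)² = 159² = 25281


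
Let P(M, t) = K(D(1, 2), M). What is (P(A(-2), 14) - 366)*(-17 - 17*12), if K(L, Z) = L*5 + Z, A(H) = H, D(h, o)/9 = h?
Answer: 71383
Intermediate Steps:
D(h, o) = 9*h
K(L, Z) = Z + 5*L (K(L, Z) = 5*L + Z = Z + 5*L)
P(M, t) = 45 + M (P(M, t) = M + 5*(9*1) = M + 5*9 = M + 45 = 45 + M)
(P(A(-2), 14) - 366)*(-17 - 17*12) = ((45 - 2) - 366)*(-17 - 17*12) = (43 - 366)*(-17 - 204) = -323*(-221) = 71383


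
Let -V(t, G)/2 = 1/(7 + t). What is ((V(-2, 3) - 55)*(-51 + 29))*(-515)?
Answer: -627682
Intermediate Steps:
V(t, G) = -2/(7 + t)
((V(-2, 3) - 55)*(-51 + 29))*(-515) = ((-2/(7 - 2) - 55)*(-51 + 29))*(-515) = ((-2/5 - 55)*(-22))*(-515) = ((-2*⅕ - 55)*(-22))*(-515) = ((-⅖ - 55)*(-22))*(-515) = -277/5*(-22)*(-515) = (6094/5)*(-515) = -627682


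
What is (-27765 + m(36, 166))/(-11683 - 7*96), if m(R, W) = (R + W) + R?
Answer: 27527/12355 ≈ 2.2280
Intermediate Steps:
m(R, W) = W + 2*R
(-27765 + m(36, 166))/(-11683 - 7*96) = (-27765 + (166 + 2*36))/(-11683 - 7*96) = (-27765 + (166 + 72))/(-11683 - 672) = (-27765 + 238)/(-12355) = -27527*(-1/12355) = 27527/12355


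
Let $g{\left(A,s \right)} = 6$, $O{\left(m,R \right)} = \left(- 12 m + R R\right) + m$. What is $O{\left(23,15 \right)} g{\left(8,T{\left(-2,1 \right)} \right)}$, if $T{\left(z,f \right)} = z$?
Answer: $-168$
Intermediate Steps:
$O{\left(m,R \right)} = R^{2} - 11 m$ ($O{\left(m,R \right)} = \left(- 12 m + R^{2}\right) + m = \left(R^{2} - 12 m\right) + m = R^{2} - 11 m$)
$O{\left(23,15 \right)} g{\left(8,T{\left(-2,1 \right)} \right)} = \left(15^{2} - 253\right) 6 = \left(225 - 253\right) 6 = \left(-28\right) 6 = -168$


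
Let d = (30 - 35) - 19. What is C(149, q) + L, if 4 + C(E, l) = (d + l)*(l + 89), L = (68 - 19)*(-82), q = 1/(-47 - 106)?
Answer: -144162566/23409 ≈ -6158.4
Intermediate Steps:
q = -1/153 (q = 1/(-153) = -1/153 ≈ -0.0065359)
d = -24 (d = -5 - 19 = -24)
L = -4018 (L = 49*(-82) = -4018)
C(E, l) = -4 + (-24 + l)*(89 + l) (C(E, l) = -4 + (-24 + l)*(l + 89) = -4 + (-24 + l)*(89 + l))
C(149, q) + L = (-2140 + (-1/153)**2 + 65*(-1/153)) - 4018 = (-2140 + 1/23409 - 65/153) - 4018 = -50105204/23409 - 4018 = -144162566/23409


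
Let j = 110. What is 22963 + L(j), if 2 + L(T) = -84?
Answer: 22877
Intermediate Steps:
L(T) = -86 (L(T) = -2 - 84 = -86)
22963 + L(j) = 22963 - 86 = 22877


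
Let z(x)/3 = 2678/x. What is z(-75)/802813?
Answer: -2678/20070325 ≈ -0.00013343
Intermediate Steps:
z(x) = 8034/x (z(x) = 3*(2678/x) = 8034/x)
z(-75)/802813 = (8034/(-75))/802813 = (8034*(-1/75))*(1/802813) = -2678/25*1/802813 = -2678/20070325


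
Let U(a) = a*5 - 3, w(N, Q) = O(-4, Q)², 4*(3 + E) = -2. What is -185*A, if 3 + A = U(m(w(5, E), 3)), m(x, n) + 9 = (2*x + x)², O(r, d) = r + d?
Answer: -421302165/16 ≈ -2.6331e+7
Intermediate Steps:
E = -7/2 (E = -3 + (¼)*(-2) = -3 - ½ = -7/2 ≈ -3.5000)
O(r, d) = d + r
w(N, Q) = (-4 + Q)² (w(N, Q) = (Q - 4)² = (-4 + Q)²)
m(x, n) = -9 + 9*x² (m(x, n) = -9 + (2*x + x)² = -9 + (3*x)² = -9 + 9*x²)
U(a) = -3 + 5*a (U(a) = 5*a - 3 = -3 + 5*a)
A = 2277309/16 (A = -3 + (-3 + 5*(-9 + 9*((-4 - 7/2)²)²)) = -3 + (-3 + 5*(-9 + 9*((-15/2)²)²)) = -3 + (-3 + 5*(-9 + 9*(225/4)²)) = -3 + (-3 + 5*(-9 + 9*(50625/16))) = -3 + (-3 + 5*(-9 + 455625/16)) = -3 + (-3 + 5*(455481/16)) = -3 + (-3 + 2277405/16) = -3 + 2277357/16 = 2277309/16 ≈ 1.4233e+5)
-185*A = -185*2277309/16 = -421302165/16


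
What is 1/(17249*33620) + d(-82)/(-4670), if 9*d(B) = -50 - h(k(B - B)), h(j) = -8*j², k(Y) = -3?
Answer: -1275800833/2437367530140 ≈ -0.00052343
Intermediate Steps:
d(B) = 22/9 (d(B) = (-50 - (-8)*(-3)²)/9 = (-50 - (-8)*9)/9 = (-50 - 1*(-72))/9 = (-50 + 72)/9 = (⅑)*22 = 22/9)
1/(17249*33620) + d(-82)/(-4670) = 1/(17249*33620) + (22/9)/(-4670) = (1/17249)*(1/33620) + (22/9)*(-1/4670) = 1/579911380 - 11/21015 = -1275800833/2437367530140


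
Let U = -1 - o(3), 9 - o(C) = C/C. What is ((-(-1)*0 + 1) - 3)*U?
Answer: 18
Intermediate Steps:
o(C) = 8 (o(C) = 9 - C/C = 9 - 1*1 = 9 - 1 = 8)
U = -9 (U = -1 - 1*8 = -1 - 8 = -9)
((-(-1)*0 + 1) - 3)*U = ((-(-1)*0 + 1) - 3)*(-9) = ((-1*0 + 1) - 3)*(-9) = ((0 + 1) - 3)*(-9) = (1 - 3)*(-9) = -2*(-9) = 18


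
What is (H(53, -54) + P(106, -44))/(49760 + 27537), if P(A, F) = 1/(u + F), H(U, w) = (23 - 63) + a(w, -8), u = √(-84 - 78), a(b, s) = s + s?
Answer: -58766/81084553 - 9*I*√2/162169106 ≈ -0.00072475 - 7.8486e-8*I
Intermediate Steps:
a(b, s) = 2*s
u = 9*I*√2 (u = √(-162) = 9*I*√2 ≈ 12.728*I)
H(U, w) = -56 (H(U, w) = (23 - 63) + 2*(-8) = -40 - 16 = -56)
P(A, F) = 1/(F + 9*I*√2) (P(A, F) = 1/(9*I*√2 + F) = 1/(F + 9*I*√2))
(H(53, -54) + P(106, -44))/(49760 + 27537) = (-56 + 1/(-44 + 9*I*√2))/(49760 + 27537) = (-56 + 1/(-44 + 9*I*√2))/77297 = (-56 + 1/(-44 + 9*I*√2))*(1/77297) = -56/77297 + 1/(77297*(-44 + 9*I*√2))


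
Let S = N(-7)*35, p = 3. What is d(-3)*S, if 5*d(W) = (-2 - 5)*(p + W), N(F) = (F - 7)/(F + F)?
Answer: 0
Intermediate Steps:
N(F) = (-7 + F)/(2*F) (N(F) = (-7 + F)/((2*F)) = (-7 + F)*(1/(2*F)) = (-7 + F)/(2*F))
S = 35 (S = ((½)*(-7 - 7)/(-7))*35 = ((½)*(-⅐)*(-14))*35 = 1*35 = 35)
d(W) = -21/5 - 7*W/5 (d(W) = ((-2 - 5)*(3 + W))/5 = (-7*(3 + W))/5 = (-21 - 7*W)/5 = -21/5 - 7*W/5)
d(-3)*S = (-21/5 - 7/5*(-3))*35 = (-21/5 + 21/5)*35 = 0*35 = 0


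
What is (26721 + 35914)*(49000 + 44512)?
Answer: 5857124120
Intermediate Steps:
(26721 + 35914)*(49000 + 44512) = 62635*93512 = 5857124120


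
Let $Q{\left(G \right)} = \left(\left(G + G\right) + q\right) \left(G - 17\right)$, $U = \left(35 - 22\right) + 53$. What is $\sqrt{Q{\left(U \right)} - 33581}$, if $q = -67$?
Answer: $2 i \sqrt{7599} \approx 174.34 i$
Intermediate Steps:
$U = 66$ ($U = 13 + 53 = 66$)
$Q{\left(G \right)} = \left(-67 + 2 G\right) \left(-17 + G\right)$ ($Q{\left(G \right)} = \left(\left(G + G\right) - 67\right) \left(G - 17\right) = \left(2 G - 67\right) \left(-17 + G\right) = \left(-67 + 2 G\right) \left(-17 + G\right)$)
$\sqrt{Q{\left(U \right)} - 33581} = \sqrt{\left(1139 - 6666 + 2 \cdot 66^{2}\right) - 33581} = \sqrt{\left(1139 - 6666 + 2 \cdot 4356\right) - 33581} = \sqrt{\left(1139 - 6666 + 8712\right) - 33581} = \sqrt{3185 - 33581} = \sqrt{-30396} = 2 i \sqrt{7599}$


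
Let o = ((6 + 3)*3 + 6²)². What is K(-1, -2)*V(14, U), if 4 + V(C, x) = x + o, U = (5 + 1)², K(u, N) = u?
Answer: -4001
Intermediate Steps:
U = 36 (U = 6² = 36)
o = 3969 (o = (9*3 + 36)² = (27 + 36)² = 63² = 3969)
V(C, x) = 3965 + x (V(C, x) = -4 + (x + 3969) = -4 + (3969 + x) = 3965 + x)
K(-1, -2)*V(14, U) = -(3965 + 36) = -1*4001 = -4001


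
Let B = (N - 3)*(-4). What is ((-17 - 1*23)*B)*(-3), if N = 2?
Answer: 480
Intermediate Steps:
B = 4 (B = (2 - 3)*(-4) = -1*(-4) = 4)
((-17 - 1*23)*B)*(-3) = ((-17 - 1*23)*4)*(-3) = ((-17 - 23)*4)*(-3) = -40*4*(-3) = -160*(-3) = 480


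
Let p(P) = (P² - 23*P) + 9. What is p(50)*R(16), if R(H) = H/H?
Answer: 1359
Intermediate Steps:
R(H) = 1
p(P) = 9 + P² - 23*P
p(50)*R(16) = (9 + 50² - 23*50)*1 = (9 + 2500 - 1150)*1 = 1359*1 = 1359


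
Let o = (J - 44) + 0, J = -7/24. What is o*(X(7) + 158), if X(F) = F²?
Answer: -73347/8 ≈ -9168.4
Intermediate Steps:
J = -7/24 (J = -7*1/24 = -7/24 ≈ -0.29167)
o = -1063/24 (o = (-7/24 - 44) + 0 = -1063/24 + 0 = -1063/24 ≈ -44.292)
o*(X(7) + 158) = -1063*(7² + 158)/24 = -1063*(49 + 158)/24 = -1063/24*207 = -73347/8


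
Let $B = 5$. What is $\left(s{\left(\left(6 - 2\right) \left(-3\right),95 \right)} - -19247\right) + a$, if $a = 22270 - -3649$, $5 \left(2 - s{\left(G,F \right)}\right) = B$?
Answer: $45167$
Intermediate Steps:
$s{\left(G,F \right)} = 1$ ($s{\left(G,F \right)} = 2 - 1 = 1$)
$a = 25919$ ($a = 22270 + 3649 = 25919$)
$\left(s{\left(\left(6 - 2\right) \left(-3\right),95 \right)} - -19247\right) + a = \left(1 - -19247\right) + 25919 = \left(1 + 19247\right) + 25919 = 19248 + 25919 = 45167$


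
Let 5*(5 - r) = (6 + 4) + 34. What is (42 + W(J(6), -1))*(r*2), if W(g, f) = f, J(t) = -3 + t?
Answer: -1558/5 ≈ -311.60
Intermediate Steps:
r = -19/5 (r = 5 - ((6 + 4) + 34)/5 = 5 - (10 + 34)/5 = 5 - ⅕*44 = 5 - 44/5 = -19/5 ≈ -3.8000)
(42 + W(J(6), -1))*(r*2) = (42 - 1)*(-19/5*2) = 41*(-38/5) = -1558/5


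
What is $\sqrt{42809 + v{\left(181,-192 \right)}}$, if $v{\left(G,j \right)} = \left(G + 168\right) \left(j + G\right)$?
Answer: $3 \sqrt{4330} \approx 197.41$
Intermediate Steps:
$v{\left(G,j \right)} = \left(168 + G\right) \left(G + j\right)$
$\sqrt{42809 + v{\left(181,-192 \right)}} = \sqrt{42809 + \left(181^{2} + 168 \cdot 181 + 168 \left(-192\right) + 181 \left(-192\right)\right)} = \sqrt{42809 + \left(32761 + 30408 - 32256 - 34752\right)} = \sqrt{42809 - 3839} = \sqrt{38970} = 3 \sqrt{4330}$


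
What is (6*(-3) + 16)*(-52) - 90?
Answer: 14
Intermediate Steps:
(6*(-3) + 16)*(-52) - 90 = (-18 + 16)*(-52) - 90 = -2*(-52) - 90 = 104 - 90 = 14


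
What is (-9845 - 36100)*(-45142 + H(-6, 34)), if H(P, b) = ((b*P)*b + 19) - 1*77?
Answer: 2395388520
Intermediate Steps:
H(P, b) = -58 + P*b² (H(P, b) = ((P*b)*b + 19) - 77 = (P*b² + 19) - 77 = (19 + P*b²) - 77 = -58 + P*b²)
(-9845 - 36100)*(-45142 + H(-6, 34)) = (-9845 - 36100)*(-45142 + (-58 - 6*34²)) = -45945*(-45142 + (-58 - 6*1156)) = -45945*(-45142 + (-58 - 6936)) = -45945*(-45142 - 6994) = -45945*(-52136) = 2395388520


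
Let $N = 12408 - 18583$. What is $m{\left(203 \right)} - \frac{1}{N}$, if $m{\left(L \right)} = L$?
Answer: $\frac{1253526}{6175} \approx 203.0$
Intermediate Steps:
$N = -6175$ ($N = 12408 - 18583 = -6175$)
$m{\left(203 \right)} - \frac{1}{N} = 203 - \frac{1}{-6175} = 203 - - \frac{1}{6175} = 203 + \frac{1}{6175} = \frac{1253526}{6175}$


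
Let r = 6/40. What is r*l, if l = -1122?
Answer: -1683/10 ≈ -168.30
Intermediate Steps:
r = 3/20 (r = 6*(1/40) = 3/20 ≈ 0.15000)
r*l = (3/20)*(-1122) = -1683/10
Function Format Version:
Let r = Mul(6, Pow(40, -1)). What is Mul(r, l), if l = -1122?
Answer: Rational(-1683, 10) ≈ -168.30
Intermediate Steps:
r = Rational(3, 20) (r = Mul(6, Rational(1, 40)) = Rational(3, 20) ≈ 0.15000)
Mul(r, l) = Mul(Rational(3, 20), -1122) = Rational(-1683, 10)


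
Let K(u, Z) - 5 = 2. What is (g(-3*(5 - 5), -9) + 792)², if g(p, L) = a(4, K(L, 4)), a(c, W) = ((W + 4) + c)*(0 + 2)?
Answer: 675684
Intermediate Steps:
K(u, Z) = 7 (K(u, Z) = 5 + 2 = 7)
a(c, W) = 8 + 2*W + 2*c (a(c, W) = ((4 + W) + c)*2 = (4 + W + c)*2 = 8 + 2*W + 2*c)
g(p, L) = 30 (g(p, L) = 8 + 2*7 + 2*4 = 8 + 14 + 8 = 30)
(g(-3*(5 - 5), -9) + 792)² = (30 + 792)² = 822² = 675684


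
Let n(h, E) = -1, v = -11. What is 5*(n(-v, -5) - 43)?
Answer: -220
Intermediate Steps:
5*(n(-v, -5) - 43) = 5*(-1 - 43) = 5*(-44) = -220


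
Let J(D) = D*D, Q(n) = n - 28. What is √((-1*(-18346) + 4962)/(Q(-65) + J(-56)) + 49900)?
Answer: 4*√28883586959/3043 ≈ 223.40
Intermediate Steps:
Q(n) = -28 + n
J(D) = D²
√((-1*(-18346) + 4962)/(Q(-65) + J(-56)) + 49900) = √((-1*(-18346) + 4962)/((-28 - 65) + (-56)²) + 49900) = √((18346 + 4962)/(-93 + 3136) + 49900) = √(23308/3043 + 49900) = √(151869008/3043) = 4*√28883586959/3043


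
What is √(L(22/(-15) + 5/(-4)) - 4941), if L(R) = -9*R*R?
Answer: I*√2002969/20 ≈ 70.763*I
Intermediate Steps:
L(R) = -9*R²
√(L(22/(-15) + 5/(-4)) - 4941) = √(-9*(22/(-15) + 5/(-4))² - 4941) = √(-9*(22*(-1/15) + 5*(-¼))² - 4941) = √(-9*(-22/15 - 5/4)² - 4941) = √(-9*(-163/60)² - 4941) = √(-9*26569/3600 - 4941) = √(-26569/400 - 4941) = √(-2002969/400) = I*√2002969/20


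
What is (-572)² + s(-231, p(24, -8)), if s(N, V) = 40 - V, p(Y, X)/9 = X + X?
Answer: 327368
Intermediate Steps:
p(Y, X) = 18*X (p(Y, X) = 9*(X + X) = 9*(2*X) = 18*X)
(-572)² + s(-231, p(24, -8)) = (-572)² + (40 - 18*(-8)) = 327184 + (40 - 1*(-144)) = 327184 + (40 + 144) = 327184 + 184 = 327368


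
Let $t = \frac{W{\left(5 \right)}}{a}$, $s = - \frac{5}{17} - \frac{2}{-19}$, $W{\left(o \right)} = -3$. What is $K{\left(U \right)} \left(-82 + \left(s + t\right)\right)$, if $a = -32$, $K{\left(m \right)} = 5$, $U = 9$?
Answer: $- \frac{4242675}{10336} \approx -410.48$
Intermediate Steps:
$s = - \frac{61}{323}$ ($s = \left(-5\right) \frac{1}{17} - - \frac{2}{19} = - \frac{5}{17} + \frac{2}{19} = - \frac{61}{323} \approx -0.18885$)
$t = \frac{3}{32}$ ($t = - \frac{3}{-32} = \left(-3\right) \left(- \frac{1}{32}\right) = \frac{3}{32} \approx 0.09375$)
$K{\left(U \right)} \left(-82 + \left(s + t\right)\right) = 5 \left(-82 + \left(- \frac{61}{323} + \frac{3}{32}\right)\right) = 5 \left(-82 - \frac{983}{10336}\right) = 5 \left(- \frac{848535}{10336}\right) = - \frac{4242675}{10336}$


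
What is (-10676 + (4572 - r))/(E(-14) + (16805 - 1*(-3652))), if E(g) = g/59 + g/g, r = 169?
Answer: -41123/134112 ≈ -0.30663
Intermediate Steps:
E(g) = 1 + g/59 (E(g) = g*(1/59) + 1 = g/59 + 1 = 1 + g/59)
(-10676 + (4572 - r))/(E(-14) + (16805 - 1*(-3652))) = (-10676 + (4572 - 1*169))/((1 + (1/59)*(-14)) + (16805 - 1*(-3652))) = (-10676 + (4572 - 169))/((1 - 14/59) + (16805 + 3652)) = (-10676 + 4403)/(45/59 + 20457) = -6273/1207008/59 = -6273*59/1207008 = -41123/134112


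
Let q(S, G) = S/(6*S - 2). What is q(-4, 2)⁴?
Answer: 16/28561 ≈ 0.00056020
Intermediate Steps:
q(S, G) = S/(-2 + 6*S)
q(-4, 2)⁴ = ((½)*(-4)/(-1 + 3*(-4)))⁴ = ((½)*(-4)/(-1 - 12))⁴ = ((½)*(-4)/(-13))⁴ = ((½)*(-4)*(-1/13))⁴ = (2/13)⁴ = 16/28561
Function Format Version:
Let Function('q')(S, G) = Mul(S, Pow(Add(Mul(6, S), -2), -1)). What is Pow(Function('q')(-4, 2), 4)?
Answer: Rational(16, 28561) ≈ 0.00056020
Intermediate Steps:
Function('q')(S, G) = Mul(S, Pow(Add(-2, Mul(6, S)), -1))
Pow(Function('q')(-4, 2), 4) = Pow(Mul(Rational(1, 2), -4, Pow(Add(-1, Mul(3, -4)), -1)), 4) = Pow(Mul(Rational(1, 2), -4, Pow(Add(-1, -12), -1)), 4) = Pow(Mul(Rational(1, 2), -4, Pow(-13, -1)), 4) = Pow(Mul(Rational(1, 2), -4, Rational(-1, 13)), 4) = Pow(Rational(2, 13), 4) = Rational(16, 28561)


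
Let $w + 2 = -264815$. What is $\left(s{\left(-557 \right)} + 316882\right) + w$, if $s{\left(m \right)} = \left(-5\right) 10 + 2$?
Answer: $52017$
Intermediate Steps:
$w = -264817$ ($w = -2 - 264815 = -264817$)
$s{\left(m \right)} = -48$ ($s{\left(m \right)} = -50 + 2 = -48$)
$\left(s{\left(-557 \right)} + 316882\right) + w = \left(-48 + 316882\right) - 264817 = 316834 - 264817 = 52017$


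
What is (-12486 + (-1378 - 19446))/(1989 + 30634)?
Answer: -33310/32623 ≈ -1.0211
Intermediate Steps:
(-12486 + (-1378 - 19446))/(1989 + 30634) = (-12486 - 20824)/32623 = -33310*1/32623 = -33310/32623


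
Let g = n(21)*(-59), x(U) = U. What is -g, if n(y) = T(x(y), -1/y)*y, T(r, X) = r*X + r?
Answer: 24780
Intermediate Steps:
T(r, X) = r + X*r (T(r, X) = X*r + r = r + X*r)
n(y) = y²*(1 - 1/y) (n(y) = (y*(1 - 1/y))*y = y²*(1 - 1/y))
g = -24780 (g = (21*(-1 + 21))*(-59) = (21*20)*(-59) = 420*(-59) = -24780)
-g = -1*(-24780) = 24780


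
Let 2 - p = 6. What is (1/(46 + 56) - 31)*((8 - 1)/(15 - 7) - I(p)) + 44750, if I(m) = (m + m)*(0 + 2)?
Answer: 12029755/272 ≈ 44227.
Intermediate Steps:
p = -4 (p = 2 - 1*6 = 2 - 6 = -4)
I(m) = 4*m (I(m) = (2*m)*2 = 4*m)
(1/(46 + 56) - 31)*((8 - 1)/(15 - 7) - I(p)) + 44750 = (1/(46 + 56) - 31)*((8 - 1)/(15 - 7) - 4*(-4)) + 44750 = (1/102 - 31)*(7/8 - 1*(-16)) + 44750 = (1/102 - 31)*(7*(1/8) + 16) + 44750 = -3161*(7/8 + 16)/102 + 44750 = -3161/102*135/8 + 44750 = -142245/272 + 44750 = 12029755/272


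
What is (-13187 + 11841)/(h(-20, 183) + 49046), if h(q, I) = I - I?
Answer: -673/24523 ≈ -0.027444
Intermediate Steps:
h(q, I) = 0
(-13187 + 11841)/(h(-20, 183) + 49046) = (-13187 + 11841)/(0 + 49046) = -1346/49046 = -1346*1/49046 = -673/24523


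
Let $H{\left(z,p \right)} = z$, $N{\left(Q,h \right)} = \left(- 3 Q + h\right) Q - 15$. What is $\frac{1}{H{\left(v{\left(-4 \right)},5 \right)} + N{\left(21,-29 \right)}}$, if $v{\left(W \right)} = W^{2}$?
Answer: $- \frac{1}{1931} \approx -0.00051787$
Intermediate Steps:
$N{\left(Q,h \right)} = -15 + Q \left(h - 3 Q\right)$ ($N{\left(Q,h \right)} = \left(h - 3 Q\right) Q - 15 = Q \left(h - 3 Q\right) - 15 = -15 + Q \left(h - 3 Q\right)$)
$\frac{1}{H{\left(v{\left(-4 \right)},5 \right)} + N{\left(21,-29 \right)}} = \frac{1}{\left(-4\right)^{2} - \left(624 + 1323\right)} = \frac{1}{16 - 1947} = \frac{1}{-1931} = - \frac{1}{1931}$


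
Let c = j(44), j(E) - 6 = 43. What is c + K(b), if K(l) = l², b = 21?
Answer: 490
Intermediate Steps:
j(E) = 49 (j(E) = 6 + 43 = 49)
c = 49
c + K(b) = 49 + 21² = 49 + 441 = 490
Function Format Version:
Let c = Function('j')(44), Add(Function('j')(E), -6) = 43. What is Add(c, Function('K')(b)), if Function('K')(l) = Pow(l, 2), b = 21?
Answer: 490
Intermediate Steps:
Function('j')(E) = 49 (Function('j')(E) = Add(6, 43) = 49)
c = 49
Add(c, Function('K')(b)) = Add(49, Pow(21, 2)) = Add(49, 441) = 490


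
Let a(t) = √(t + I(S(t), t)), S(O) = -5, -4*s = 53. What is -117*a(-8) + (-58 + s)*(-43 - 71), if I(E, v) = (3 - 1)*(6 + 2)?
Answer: 16245/2 - 234*√2 ≈ 7791.6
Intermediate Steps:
s = -53/4 (s = -¼*53 = -53/4 ≈ -13.250)
I(E, v) = 16 (I(E, v) = 2*8 = 16)
a(t) = √(16 + t) (a(t) = √(t + 16) = √(16 + t))
-117*a(-8) + (-58 + s)*(-43 - 71) = -117*√(16 - 8) + (-58 - 53/4)*(-43 - 71) = -234*√2 - 285/4*(-114) = -234*√2 + 16245/2 = 16245/2 - 234*√2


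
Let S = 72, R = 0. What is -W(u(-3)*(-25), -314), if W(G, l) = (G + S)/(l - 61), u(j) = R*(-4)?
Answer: 24/125 ≈ 0.19200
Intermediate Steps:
u(j) = 0 (u(j) = 0*(-4) = 0)
W(G, l) = (72 + G)/(-61 + l) (W(G, l) = (G + 72)/(l - 61) = (72 + G)/(-61 + l))
-W(u(-3)*(-25), -314) = -(72 + 0*(-25))/(-61 - 314) = -(72 + 0)/(-375) = -(-1)*72/375 = -1*(-24/125) = 24/125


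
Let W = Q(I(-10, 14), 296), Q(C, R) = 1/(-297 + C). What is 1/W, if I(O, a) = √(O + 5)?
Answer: -297 + I*√5 ≈ -297.0 + 2.2361*I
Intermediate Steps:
I(O, a) = √(5 + O)
W = 1/(-297 + I*√5) (W = 1/(-297 + √(5 - 10)) = 1/(-297 + √(-5)) = 1/(-297 + I*√5) ≈ -0.0033668 - 2.535e-5*I)
1/W = 1/(-297/88214 - I*√5/88214)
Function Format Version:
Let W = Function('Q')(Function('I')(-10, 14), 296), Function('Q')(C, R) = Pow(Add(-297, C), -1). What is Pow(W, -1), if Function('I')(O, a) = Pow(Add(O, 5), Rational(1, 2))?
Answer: Add(-297, Mul(I, Pow(5, Rational(1, 2)))) ≈ Add(-297.00, Mul(2.2361, I))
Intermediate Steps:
Function('I')(O, a) = Pow(Add(5, O), Rational(1, 2))
W = Pow(Add(-297, Mul(I, Pow(5, Rational(1, 2)))), -1) (W = Pow(Add(-297, Pow(Add(5, -10), Rational(1, 2))), -1) = Pow(Add(-297, Pow(-5, Rational(1, 2))), -1) = Pow(Add(-297, Mul(I, Pow(5, Rational(1, 2)))), -1) ≈ Add(-0.0033668, Mul(-2.535e-5, I)))
Pow(W, -1) = Pow(Add(Rational(-297, 88214), Mul(Rational(-1, 88214), I, Pow(5, Rational(1, 2)))), -1)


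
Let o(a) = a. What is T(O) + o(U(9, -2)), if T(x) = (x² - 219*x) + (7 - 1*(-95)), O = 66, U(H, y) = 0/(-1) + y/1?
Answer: -9998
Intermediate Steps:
U(H, y) = y (U(H, y) = 0*(-1) + y*1 = 0 + y = y)
T(x) = 102 + x² - 219*x (T(x) = (x² - 219*x) + (7 + 95) = (x² - 219*x) + 102 = 102 + x² - 219*x)
T(O) + o(U(9, -2)) = (102 + 66² - 219*66) - 2 = (102 + 4356 - 14454) - 2 = -9996 - 2 = -9998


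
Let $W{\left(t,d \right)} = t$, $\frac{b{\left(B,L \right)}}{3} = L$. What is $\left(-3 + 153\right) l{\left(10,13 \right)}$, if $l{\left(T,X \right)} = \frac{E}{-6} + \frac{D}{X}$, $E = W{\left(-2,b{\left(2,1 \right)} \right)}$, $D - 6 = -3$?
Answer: $\frac{1100}{13} \approx 84.615$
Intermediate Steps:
$D = 3$ ($D = 6 - 3 = 3$)
$b{\left(B,L \right)} = 3 L$
$E = -2$
$l{\left(T,X \right)} = \frac{1}{3} + \frac{3}{X}$ ($l{\left(T,X \right)} = - \frac{2}{-6} + \frac{3}{X} = \left(-2\right) \left(- \frac{1}{6}\right) + \frac{3}{X} = \frac{1}{3} + \frac{3}{X}$)
$\left(-3 + 153\right) l{\left(10,13 \right)} = \left(-3 + 153\right) \frac{9 + 13}{3 \cdot 13} = 150 \cdot \frac{1}{3} \cdot \frac{1}{13} \cdot 22 = 150 \cdot \frac{22}{39} = \frac{1100}{13}$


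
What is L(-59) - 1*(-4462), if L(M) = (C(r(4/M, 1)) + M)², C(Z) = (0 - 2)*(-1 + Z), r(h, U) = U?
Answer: 7943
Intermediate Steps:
C(Z) = 2 - 2*Z (C(Z) = -2*(-1 + Z) = 2 - 2*Z)
L(M) = M² (L(M) = ((2 - 2*1) + M)² = ((2 - 2) + M)² = (0 + M)² = M²)
L(-59) - 1*(-4462) = (-59)² - 1*(-4462) = 3481 + 4462 = 7943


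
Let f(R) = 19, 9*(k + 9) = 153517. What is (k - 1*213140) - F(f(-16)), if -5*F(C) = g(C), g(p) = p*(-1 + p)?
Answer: -8821042/45 ≈ -1.9602e+5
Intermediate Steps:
k = 153436/9 (k = -9 + (1/9)*153517 = -9 + 153517/9 = 153436/9 ≈ 17048.)
F(C) = -C*(-1 + C)/5
(k - 1*213140) - F(f(-16)) = (153436/9 - 1*213140) - 19*(1 - 1*19)/5 = (153436/9 - 213140) - 19*(1 - 19)/5 = -1764824/9 - 19*(-18)/5 = -1764824/9 - 1*(-342/5) = -1764824/9 + 342/5 = -8821042/45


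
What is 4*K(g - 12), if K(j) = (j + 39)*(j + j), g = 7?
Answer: -1360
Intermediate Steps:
K(j) = 2*j*(39 + j) (K(j) = (39 + j)*(2*j) = 2*j*(39 + j))
4*K(g - 12) = 4*(2*(7 - 12)*(39 + (7 - 12))) = 4*(2*(-5)*(39 - 5)) = 4*(2*(-5)*34) = 4*(-340) = -1360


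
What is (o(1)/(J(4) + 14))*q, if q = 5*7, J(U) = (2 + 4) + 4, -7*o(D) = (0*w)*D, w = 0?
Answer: 0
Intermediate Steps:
o(D) = 0 (o(D) = -0*0*D/7 = -0*D = -⅐*0 = 0)
J(U) = 10 (J(U) = 6 + 4 = 10)
q = 35
(o(1)/(J(4) + 14))*q = (0/(10 + 14))*35 = (0/24)*35 = ((1/24)*0)*35 = 0*35 = 0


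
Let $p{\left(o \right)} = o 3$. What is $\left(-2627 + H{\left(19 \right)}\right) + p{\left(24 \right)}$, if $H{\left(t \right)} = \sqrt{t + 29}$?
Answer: $-2555 + 4 \sqrt{3} \approx -2548.1$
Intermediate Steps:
$p{\left(o \right)} = 3 o$
$H{\left(t \right)} = \sqrt{29 + t}$
$\left(-2627 + H{\left(19 \right)}\right) + p{\left(24 \right)} = \left(-2627 + \sqrt{29 + 19}\right) + 3 \cdot 24 = \left(-2627 + \sqrt{48}\right) + 72 = \left(-2627 + 4 \sqrt{3}\right) + 72 = -2555 + 4 \sqrt{3}$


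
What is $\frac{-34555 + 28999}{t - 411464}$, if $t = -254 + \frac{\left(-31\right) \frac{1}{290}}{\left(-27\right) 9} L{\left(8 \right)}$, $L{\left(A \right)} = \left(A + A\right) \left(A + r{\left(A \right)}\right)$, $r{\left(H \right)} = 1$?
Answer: $\frac{10875870}{805937861} \approx 0.013495$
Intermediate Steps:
$L{\left(A \right)} = 2 A \left(1 + A\right)$ ($L{\left(A \right)} = \left(A + A\right) \left(A + 1\right) = 2 A \left(1 + A\right)$)
$t = - \frac{994162}{3915}$ ($t = -254 + \frac{\left(-31\right) \frac{1}{290}}{\left(-27\right) 9} \cdot 2 \cdot 8 \left(1 + 8\right) = -254 + \frac{\left(-31\right) \frac{1}{290}}{-243} \cdot 2 \cdot 8 \cdot 9 = -254 + \left(- \frac{31}{290}\right) \left(- \frac{1}{243}\right) 144 = -254 + \frac{31}{70470} \cdot 144 = -254 + \frac{248}{3915} = - \frac{994162}{3915} \approx -253.94$)
$\frac{-34555 + 28999}{t - 411464} = \frac{-34555 + 28999}{- \frac{994162}{3915} - 411464} = - \frac{5556}{- \frac{1611875722}{3915}} = \left(-5556\right) \left(- \frac{3915}{1611875722}\right) = \frac{10875870}{805937861}$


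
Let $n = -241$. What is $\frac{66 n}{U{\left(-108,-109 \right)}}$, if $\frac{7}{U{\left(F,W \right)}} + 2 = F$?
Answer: $\frac{1749660}{7} \approx 2.4995 \cdot 10^{5}$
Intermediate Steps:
$U{\left(F,W \right)} = \frac{7}{-2 + F}$
$\frac{66 n}{U{\left(-108,-109 \right)}} = \frac{66 \left(-241\right)}{7 \frac{1}{-2 - 108}} = - \frac{15906}{7 \frac{1}{-110}} = - \frac{15906}{7 \left(- \frac{1}{110}\right)} = - \frac{15906}{- \frac{7}{110}} = \left(-15906\right) \left(- \frac{110}{7}\right) = \frac{1749660}{7}$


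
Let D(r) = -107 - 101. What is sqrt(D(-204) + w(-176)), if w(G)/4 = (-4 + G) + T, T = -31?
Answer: 2*I*sqrt(263) ≈ 32.435*I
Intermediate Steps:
D(r) = -208
w(G) = -140 + 4*G (w(G) = 4*((-4 + G) - 31) = 4*(-35 + G) = -140 + 4*G)
sqrt(D(-204) + w(-176)) = sqrt(-208 + (-140 + 4*(-176))) = sqrt(-208 + (-140 - 704)) = sqrt(-208 - 844) = sqrt(-1052) = 2*I*sqrt(263)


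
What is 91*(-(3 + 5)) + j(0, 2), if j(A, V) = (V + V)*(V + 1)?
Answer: -716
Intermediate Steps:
j(A, V) = 2*V*(1 + V) (j(A, V) = (2*V)*(1 + V) = 2*V*(1 + V))
91*(-(3 + 5)) + j(0, 2) = 91*(-(3 + 5)) + 2*2*(1 + 2) = 91*(-1*8) + 2*2*3 = 91*(-8) + 12 = -728 + 12 = -716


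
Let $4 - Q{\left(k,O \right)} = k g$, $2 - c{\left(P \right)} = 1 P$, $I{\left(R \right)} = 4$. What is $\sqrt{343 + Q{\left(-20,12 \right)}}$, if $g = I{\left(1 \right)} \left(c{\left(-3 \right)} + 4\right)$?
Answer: $\sqrt{1067} \approx 32.665$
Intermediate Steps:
$c{\left(P \right)} = 2 - P$ ($c{\left(P \right)} = 2 - 1 P = 2 - P$)
$g = 36$ ($g = 4 \left(\left(2 - -3\right) + 4\right) = 4 \left(\left(2 + 3\right) + 4\right) = 4 \left(5 + 4\right) = 4 \cdot 9 = 36$)
$Q{\left(k,O \right)} = 4 - 36 k$ ($Q{\left(k,O \right)} = 4 - k 36 = 4 - 36 k$)
$\sqrt{343 + Q{\left(-20,12 \right)}} = \sqrt{343 + \left(4 - -720\right)} = \sqrt{343 + \left(4 + 720\right)} = \sqrt{343 + 724} = \sqrt{1067}$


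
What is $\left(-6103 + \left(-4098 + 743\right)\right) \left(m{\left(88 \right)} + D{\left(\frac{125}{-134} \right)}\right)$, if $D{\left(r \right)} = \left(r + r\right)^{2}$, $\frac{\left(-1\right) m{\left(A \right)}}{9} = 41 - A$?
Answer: $- \frac{18107076176}{4489} \approx -4.0337 \cdot 10^{6}$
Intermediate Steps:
$m{\left(A \right)} = -369 + 9 A$ ($m{\left(A \right)} = - 9 \left(41 - A\right) = -369 + 9 A$)
$D{\left(r \right)} = 4 r^{2}$ ($D{\left(r \right)} = \left(2 r\right)^{2} = 4 r^{2}$)
$\left(-6103 + \left(-4098 + 743\right)\right) \left(m{\left(88 \right)} + D{\left(\frac{125}{-134} \right)}\right) = \left(-6103 + \left(-4098 + 743\right)\right) \left(\left(-369 + 9 \cdot 88\right) + 4 \left(\frac{125}{-134}\right)^{2}\right) = \left(-6103 - 3355\right) \left(\left(-369 + 792\right) + 4 \left(125 \left(- \frac{1}{134}\right)\right)^{2}\right) = - 9458 \left(423 + 4 \left(- \frac{125}{134}\right)^{2}\right) = - 9458 \left(423 + 4 \cdot \frac{15625}{17956}\right) = - 9458 \left(423 + \frac{15625}{4489}\right) = \left(-9458\right) \frac{1914472}{4489} = - \frac{18107076176}{4489}$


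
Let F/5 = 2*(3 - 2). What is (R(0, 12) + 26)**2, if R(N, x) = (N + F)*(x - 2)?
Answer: 15876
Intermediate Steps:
F = 10 (F = 5*(2*(3 - 2)) = 5*(2*1) = 5*2 = 10)
R(N, x) = (-2 + x)*(10 + N) (R(N, x) = (N + 10)*(x - 2) = (10 + N)*(-2 + x) = (-2 + x)*(10 + N))
(R(0, 12) + 26)**2 = ((-20 - 2*0 + 10*12 + 0*12) + 26)**2 = ((-20 + 0 + 120 + 0) + 26)**2 = (100 + 26)**2 = 126**2 = 15876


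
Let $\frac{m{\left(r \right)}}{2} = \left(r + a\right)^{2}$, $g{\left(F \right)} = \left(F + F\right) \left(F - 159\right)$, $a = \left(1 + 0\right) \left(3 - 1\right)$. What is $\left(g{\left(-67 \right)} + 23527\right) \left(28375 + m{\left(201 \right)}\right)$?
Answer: $5961882123$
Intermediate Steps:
$a = 2$ ($a = 1 \cdot 2 = 2$)
$g{\left(F \right)} = 2 F \left(-159 + F\right)$
$m{\left(r \right)} = 2 \left(2 + r\right)^{2}$ ($m{\left(r \right)} = 2 \left(r + 2\right)^{2} = 2 \left(2 + r\right)^{2}$)
$\left(g{\left(-67 \right)} + 23527\right) \left(28375 + m{\left(201 \right)}\right) = \left(2 \left(-67\right) \left(-159 - 67\right) + 23527\right) \left(28375 + 2 \left(2 + 201\right)^{2}\right) = \left(2 \left(-67\right) \left(-226\right) + 23527\right) \left(28375 + 2 \cdot 203^{2}\right) = \left(30284 + 23527\right) \left(28375 + 2 \cdot 41209\right) = 53811 \left(28375 + 82418\right) = 53811 \cdot 110793 = 5961882123$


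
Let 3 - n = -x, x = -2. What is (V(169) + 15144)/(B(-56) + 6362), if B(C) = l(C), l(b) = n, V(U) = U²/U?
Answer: 15313/6363 ≈ 2.4066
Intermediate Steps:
V(U) = U
n = 1 (n = 3 - (-1)*(-2) = 3 - 1*2 = 3 - 2 = 1)
l(b) = 1
B(C) = 1
(V(169) + 15144)/(B(-56) + 6362) = (169 + 15144)/(1 + 6362) = 15313/6363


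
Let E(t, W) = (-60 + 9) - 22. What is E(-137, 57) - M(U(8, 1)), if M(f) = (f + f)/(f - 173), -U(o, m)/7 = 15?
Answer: -10252/139 ≈ -73.755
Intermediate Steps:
E(t, W) = -73 (E(t, W) = -51 - 22 = -73)
U(o, m) = -105 (U(o, m) = -7*15 = -105)
M(f) = 2*f/(-173 + f) (M(f) = (2*f)/(-173 + f) = 2*f/(-173 + f))
E(-137, 57) - M(U(8, 1)) = -73 - 2*(-105)/(-173 - 105) = -73 - 2*(-105)/(-278) = -73 - 2*(-105)*(-1)/278 = -73 - 1*105/139 = -73 - 105/139 = -10252/139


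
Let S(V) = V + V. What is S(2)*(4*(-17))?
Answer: -272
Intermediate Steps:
S(V) = 2*V
S(2)*(4*(-17)) = (2*2)*(4*(-17)) = 4*(-68) = -272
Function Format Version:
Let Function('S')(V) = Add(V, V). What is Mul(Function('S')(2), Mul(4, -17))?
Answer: -272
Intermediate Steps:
Function('S')(V) = Mul(2, V)
Mul(Function('S')(2), Mul(4, -17)) = Mul(Mul(2, 2), Mul(4, -17)) = Mul(4, -68) = -272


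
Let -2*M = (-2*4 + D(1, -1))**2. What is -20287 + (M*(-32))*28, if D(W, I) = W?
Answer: 1665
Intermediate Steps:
M = -49/2 (M = -(-2*4 + 1)**2/2 = -(-8 + 1)**2/2 = -1/2*(-7)**2 = -1/2*49 = -49/2 ≈ -24.500)
-20287 + (M*(-32))*28 = -20287 - 49/2*(-32)*28 = -20287 + 784*28 = -20287 + 21952 = 1665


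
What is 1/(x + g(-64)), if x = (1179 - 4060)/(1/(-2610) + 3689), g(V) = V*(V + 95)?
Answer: -9628289/19110044786 ≈ -0.00050383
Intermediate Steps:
g(V) = V*(95 + V)
x = -7519410/9628289 (x = -2881/(-1/2610 + 3689) = -2881/9628289/2610 = -2881*2610/9628289 = -7519410/9628289 ≈ -0.78097)
1/(x + g(-64)) = 1/(-7519410/9628289 - 64*(95 - 64)) = 1/(-7519410/9628289 - 64*31) = 1/(-7519410/9628289 - 1984) = 1/(-19110044786/9628289) = -9628289/19110044786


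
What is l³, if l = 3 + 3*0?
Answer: 27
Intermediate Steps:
l = 3 (l = 3 + 0 = 3)
l³ = 3³ = 27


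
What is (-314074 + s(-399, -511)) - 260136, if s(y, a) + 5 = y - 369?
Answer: -574983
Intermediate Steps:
s(y, a) = -374 + y (s(y, a) = -5 + (y - 369) = -5 + (-369 + y) = -374 + y)
(-314074 + s(-399, -511)) - 260136 = (-314074 + (-374 - 399)) - 260136 = (-314074 - 773) - 260136 = -314847 - 260136 = -574983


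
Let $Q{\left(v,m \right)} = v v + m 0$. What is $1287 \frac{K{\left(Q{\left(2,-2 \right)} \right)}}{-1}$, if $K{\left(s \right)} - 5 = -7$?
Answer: $2574$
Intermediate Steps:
$Q{\left(v,m \right)} = v^{2}$ ($Q{\left(v,m \right)} = v^{2} + 0 = v^{2}$)
$K{\left(s \right)} = -2$ ($K{\left(s \right)} = 5 - 7 = -2$)
$1287 \frac{K{\left(Q{\left(2,-2 \right)} \right)}}{-1} = 1287 \left(- \frac{2}{-1}\right) = 1287 \left(\left(-2\right) \left(-1\right)\right) = 1287 \cdot 2 = 2574$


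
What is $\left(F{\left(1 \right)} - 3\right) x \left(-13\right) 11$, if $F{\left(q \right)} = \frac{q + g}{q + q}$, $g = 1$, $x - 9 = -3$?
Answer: $1716$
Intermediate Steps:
$x = 6$ ($x = 9 - 3 = 6$)
$F{\left(q \right)} = \frac{1 + q}{2 q}$ ($F{\left(q \right)} = \frac{q + 1}{q + q} = \frac{1 + q}{2 q}$)
$\left(F{\left(1 \right)} - 3\right) x \left(-13\right) 11 = \left(\frac{1 + 1}{2 \cdot 1} - 3\right) 6 \left(-13\right) 11 = \left(\frac{1}{2} \cdot 1 \cdot 2 - 3\right) 6 \left(-13\right) 11 = \left(1 - 3\right) 6 \left(-13\right) 11 = \left(-2\right) 6 \left(-13\right) 11 = \left(-12\right) \left(-13\right) 11 = 156 \cdot 11 = 1716$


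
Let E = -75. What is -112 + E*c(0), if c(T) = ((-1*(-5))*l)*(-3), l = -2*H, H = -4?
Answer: 8888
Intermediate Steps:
l = 8 (l = -2*(-4) = 8)
c(T) = -120 (c(T) = (-1*(-5)*8)*(-3) = (5*8)*(-3) = 40*(-3) = -120)
-112 + E*c(0) = -112 - 75*(-120) = -112 + 9000 = 8888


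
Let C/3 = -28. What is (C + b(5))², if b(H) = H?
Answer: 6241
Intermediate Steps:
C = -84 (C = 3*(-28) = -84)
(C + b(5))² = (-84 + 5)² = (-79)² = 6241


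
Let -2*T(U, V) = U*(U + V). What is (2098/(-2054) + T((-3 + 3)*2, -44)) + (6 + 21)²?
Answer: 747634/1027 ≈ 727.98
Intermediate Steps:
T(U, V) = -U*(U + V)/2
(2098/(-2054) + T((-3 + 3)*2, -44)) + (6 + 21)² = (2098/(-2054) - (-3 + 3)*2*((-3 + 3)*2 - 44)/2) + (6 + 21)² = (2098*(-1/2054) - 0*2*(0*2 - 44)/2) + 27² = (-1049/1027 - ½*0*(0 - 44)) + 729 = (-1049/1027 - ½*0*(-44)) + 729 = (-1049/1027 + 0) + 729 = -1049/1027 + 729 = 747634/1027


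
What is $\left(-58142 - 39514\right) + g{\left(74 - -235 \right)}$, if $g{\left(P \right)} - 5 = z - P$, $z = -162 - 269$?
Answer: $-98391$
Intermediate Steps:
$z = -431$ ($z = -162 - 269 = -431$)
$g{\left(P \right)} = -426 - P$ ($g{\left(P \right)} = 5 - \left(431 + P\right) = -426 - P$)
$\left(-58142 - 39514\right) + g{\left(74 - -235 \right)} = \left(-58142 - 39514\right) - \left(500 + 235\right) = -97656 - 735 = -98391$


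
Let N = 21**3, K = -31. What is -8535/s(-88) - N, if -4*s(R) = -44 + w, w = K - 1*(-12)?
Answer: -205861/21 ≈ -9802.9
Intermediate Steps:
w = -19 (w = -31 - 1*(-12) = -31 + 12 = -19)
N = 9261
s(R) = 63/4 (s(R) = -(-44 - 19)/4 = -1/4*(-63) = 63/4)
-8535/s(-88) - N = -8535/63/4 - 1*9261 = -8535*4/63 - 9261 = -11380/21 - 9261 = -205861/21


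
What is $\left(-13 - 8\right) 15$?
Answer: $-315$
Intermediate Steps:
$\left(-13 - 8\right) 15 = \left(-21\right) 15 = -315$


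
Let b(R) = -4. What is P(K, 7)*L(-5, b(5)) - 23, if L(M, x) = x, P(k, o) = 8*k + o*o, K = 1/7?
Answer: -1565/7 ≈ -223.57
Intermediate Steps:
K = ⅐ ≈ 0.14286
P(k, o) = o² + 8*k (P(k, o) = 8*k + o² = o² + 8*k)
P(K, 7)*L(-5, b(5)) - 23 = (7² + 8*(⅐))*(-4) - 23 = (49 + 8/7)*(-4) - 23 = (351/7)*(-4) - 23 = -1404/7 - 23 = -1565/7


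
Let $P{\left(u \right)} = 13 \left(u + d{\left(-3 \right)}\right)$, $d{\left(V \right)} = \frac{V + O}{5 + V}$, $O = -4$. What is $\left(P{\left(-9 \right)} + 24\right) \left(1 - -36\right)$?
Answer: $- \frac{10249}{2} \approx -5124.5$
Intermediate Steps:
$d{\left(V \right)} = \frac{-4 + V}{5 + V}$ ($d{\left(V \right)} = \frac{V - 4}{5 + V} = \frac{-4 + V}{5 + V}$)
$P{\left(u \right)} = - \frac{91}{2} + 13 u$ ($P{\left(u \right)} = 13 \left(u + \frac{-4 - 3}{5 - 3}\right) = 13 \left(u + \frac{1}{2} \left(-7\right)\right) = 13 \left(u - \frac{7}{2}\right) = 13 \left(- \frac{7}{2} + u\right) = - \frac{91}{2} + 13 u$)
$\left(P{\left(-9 \right)} + 24\right) \left(1 - -36\right) = \left(\left(- \frac{91}{2} + 13 \left(-9\right)\right) + 24\right) \left(1 - -36\right) = \left(\left(- \frac{91}{2} - 117\right) + 24\right) \left(1 + 36\right) = \left(- \frac{325}{2} + 24\right) 37 = \left(- \frac{277}{2}\right) 37 = - \frac{10249}{2}$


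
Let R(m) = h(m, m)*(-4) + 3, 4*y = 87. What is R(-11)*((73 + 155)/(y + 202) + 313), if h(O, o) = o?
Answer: 13209209/895 ≈ 14759.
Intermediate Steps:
y = 87/4 (y = (¼)*87 = 87/4 ≈ 21.750)
R(m) = 3 - 4*m (R(m) = m*(-4) + 3 = -4*m + 3 = 3 - 4*m)
R(-11)*((73 + 155)/(y + 202) + 313) = (3 - 4*(-11))*((73 + 155)/(87/4 + 202) + 313) = (3 + 44)*(228/(895/4) + 313) = 47*(228*(4/895) + 313) = 47*(912/895 + 313) = 47*(281047/895) = 13209209/895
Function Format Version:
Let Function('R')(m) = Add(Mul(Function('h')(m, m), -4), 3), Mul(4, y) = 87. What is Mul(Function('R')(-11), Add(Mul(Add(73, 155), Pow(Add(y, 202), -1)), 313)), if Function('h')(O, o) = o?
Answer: Rational(13209209, 895) ≈ 14759.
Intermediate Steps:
y = Rational(87, 4) (y = Mul(Rational(1, 4), 87) = Rational(87, 4) ≈ 21.750)
Function('R')(m) = Add(3, Mul(-4, m)) (Function('R')(m) = Add(Mul(m, -4), 3) = Add(Mul(-4, m), 3) = Add(3, Mul(-4, m)))
Mul(Function('R')(-11), Add(Mul(Add(73, 155), Pow(Add(y, 202), -1)), 313)) = Mul(Add(3, Mul(-4, -11)), Add(Mul(Add(73, 155), Pow(Add(Rational(87, 4), 202), -1)), 313)) = Mul(Add(3, 44), Add(Mul(228, Pow(Rational(895, 4), -1)), 313)) = Mul(47, Add(Mul(228, Rational(4, 895)), 313)) = Mul(47, Add(Rational(912, 895), 313)) = Mul(47, Rational(281047, 895)) = Rational(13209209, 895)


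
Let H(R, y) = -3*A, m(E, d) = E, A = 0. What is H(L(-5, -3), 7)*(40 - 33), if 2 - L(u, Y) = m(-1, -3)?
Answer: 0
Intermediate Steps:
L(u, Y) = 3 (L(u, Y) = 2 - 1*(-1) = 2 + 1 = 3)
H(R, y) = 0 (H(R, y) = -3*0 = 0)
H(L(-5, -3), 7)*(40 - 33) = 0*(40 - 33) = 0*7 = 0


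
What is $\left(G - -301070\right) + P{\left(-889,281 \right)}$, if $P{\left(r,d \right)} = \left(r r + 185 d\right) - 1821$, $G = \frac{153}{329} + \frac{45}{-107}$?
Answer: $\frac{40186162231}{35203} \approx 1.1416 \cdot 10^{6}$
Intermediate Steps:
$G = \frac{1566}{35203}$ ($G = 153 \cdot \frac{1}{329} + 45 \left(- \frac{1}{107}\right) = \frac{153}{329} - \frac{45}{107} = \frac{1566}{35203} \approx 0.044485$)
$P{\left(r,d \right)} = -1821 + r^{2} + 185 d$ ($P{\left(r,d \right)} = \left(r^{2} + 185 d\right) - 1821 = -1821 + r^{2} + 185 d$)
$\left(G - -301070\right) + P{\left(-889,281 \right)} = \left(\frac{1566}{35203} - -301070\right) + \left(-1821 + \left(-889\right)^{2} + 185 \cdot 281\right) = \left(\frac{1566}{35203} + 301070\right) + \left(-1821 + 790321 + 51985\right) = \frac{10598568776}{35203} + 840485 = \frac{40186162231}{35203}$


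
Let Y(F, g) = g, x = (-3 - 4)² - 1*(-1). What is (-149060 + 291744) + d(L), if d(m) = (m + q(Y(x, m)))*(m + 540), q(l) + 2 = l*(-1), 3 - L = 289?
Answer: 142176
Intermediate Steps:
L = -286 (L = 3 - 1*289 = 3 - 289 = -286)
x = 50 (x = (-7)² + 1 = 49 + 1 = 50)
q(l) = -2 - l (q(l) = -2 + l*(-1) = -2 - l)
d(m) = -1080 - 2*m (d(m) = (m + (-2 - m))*(m + 540) = -2*(540 + m) = -1080 - 2*m)
(-149060 + 291744) + d(L) = (-149060 + 291744) + (-1080 - 2*(-286)) = 142684 + (-1080 + 572) = 142684 - 508 = 142176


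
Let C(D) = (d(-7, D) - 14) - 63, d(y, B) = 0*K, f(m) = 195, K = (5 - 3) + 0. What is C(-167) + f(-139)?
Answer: 118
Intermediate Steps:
K = 2 (K = 2 + 0 = 2)
d(y, B) = 0 (d(y, B) = 0*2 = 0)
C(D) = -77 (C(D) = (0 - 14) - 63 = -14 - 63 = -77)
C(-167) + f(-139) = -77 + 195 = 118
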